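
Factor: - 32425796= -2^2 * 13^1 * 263^1*2371^1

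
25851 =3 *8617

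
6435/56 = 114+51/56 = 114.91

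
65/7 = 65/7 = 9.29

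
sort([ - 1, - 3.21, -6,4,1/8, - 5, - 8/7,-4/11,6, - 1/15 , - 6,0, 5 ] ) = [ - 6,  -  6, - 5, - 3.21, - 8/7,-1, - 4/11,-1/15,0, 1/8,4,5, 6 ] 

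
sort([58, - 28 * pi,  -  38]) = [ - 28*pi  ,-38,58 ] 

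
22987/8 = 2873 + 3/8 = 2873.38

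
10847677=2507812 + 8339865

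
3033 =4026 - 993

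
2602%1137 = 328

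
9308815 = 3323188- - 5985627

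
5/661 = 5/661 = 0.01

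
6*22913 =137478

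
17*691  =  11747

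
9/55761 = 3/18587= 0.00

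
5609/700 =5609/700  =  8.01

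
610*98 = 59780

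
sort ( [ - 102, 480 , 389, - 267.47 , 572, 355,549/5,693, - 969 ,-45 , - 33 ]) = [-969, - 267.47,- 102, - 45, - 33, 549/5, 355, 389, 480,572 , 693]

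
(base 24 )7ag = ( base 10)4288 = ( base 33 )3UV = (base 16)10C0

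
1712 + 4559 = 6271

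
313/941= 313/941 = 0.33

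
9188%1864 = 1732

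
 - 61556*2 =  - 123112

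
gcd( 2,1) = 1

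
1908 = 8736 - 6828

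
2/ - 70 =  - 1/35 = -0.03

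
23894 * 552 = 13189488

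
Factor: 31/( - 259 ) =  - 7^ (-1 )*31^1*37^ ( - 1 ) 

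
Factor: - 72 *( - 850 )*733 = 2^4*3^2*5^2*17^1 *733^1  =  44859600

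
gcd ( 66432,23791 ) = 1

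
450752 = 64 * 7043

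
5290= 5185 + 105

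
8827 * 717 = 6328959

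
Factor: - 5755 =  - 5^1* 1151^1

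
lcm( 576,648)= 5184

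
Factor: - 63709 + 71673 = 7964 = 2^2*11^1*181^1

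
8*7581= 60648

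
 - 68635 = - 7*9805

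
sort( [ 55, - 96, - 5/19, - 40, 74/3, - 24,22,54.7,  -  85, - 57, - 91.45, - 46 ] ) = [-96, - 91.45, - 85, -57, - 46,-40,- 24, - 5/19,22,74/3, 54.7,55]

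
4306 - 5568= - 1262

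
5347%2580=187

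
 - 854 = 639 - 1493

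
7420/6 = 3710/3 =1236.67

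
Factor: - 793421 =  - 19^1*41759^1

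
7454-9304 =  - 1850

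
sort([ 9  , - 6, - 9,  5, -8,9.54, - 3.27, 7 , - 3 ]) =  [-9, - 8, - 6,-3.27, - 3,  5, 7 , 9 , 9.54]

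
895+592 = 1487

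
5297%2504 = 289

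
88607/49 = 1808 + 15/49 = 1808.31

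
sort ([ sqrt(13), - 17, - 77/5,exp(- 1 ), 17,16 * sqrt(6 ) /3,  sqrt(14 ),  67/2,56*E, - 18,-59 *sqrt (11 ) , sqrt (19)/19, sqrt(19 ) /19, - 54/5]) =[ - 59*sqrt ( 11), - 18,  -  17, - 77/5, -54/5, sqrt(19) /19,  sqrt(19 )/19, exp(-1),  sqrt(13 ), sqrt( 14 ), 16* sqrt( 6 ) /3,17 , 67/2,56*E]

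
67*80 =5360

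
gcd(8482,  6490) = 2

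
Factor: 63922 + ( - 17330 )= 46592=2^9*7^1*13^1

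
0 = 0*5939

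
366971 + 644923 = 1011894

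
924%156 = 144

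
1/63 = 1/63 = 0.02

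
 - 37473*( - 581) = 21771813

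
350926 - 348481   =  2445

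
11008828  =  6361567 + 4647261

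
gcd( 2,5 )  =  1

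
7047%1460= 1207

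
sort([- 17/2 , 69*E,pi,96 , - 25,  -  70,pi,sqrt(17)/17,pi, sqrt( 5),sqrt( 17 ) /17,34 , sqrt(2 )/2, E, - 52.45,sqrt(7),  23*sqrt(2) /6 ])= [ - 70, - 52.45, - 25, - 17/2,  sqrt(17 ) /17, sqrt(17 ) /17,sqrt( 2) /2, sqrt(5 ),sqrt( 7),E,pi, pi,pi,23 * sqrt(2)/6, 34,96,69 * E]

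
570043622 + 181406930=751450552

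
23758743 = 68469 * 347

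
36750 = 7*5250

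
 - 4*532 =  -2128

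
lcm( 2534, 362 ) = 2534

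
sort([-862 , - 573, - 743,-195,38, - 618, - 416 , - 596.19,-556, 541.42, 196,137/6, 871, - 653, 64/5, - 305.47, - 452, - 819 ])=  [ - 862, - 819, - 743, - 653, - 618, - 596.19, - 573, - 556,  -  452, - 416, - 305.47, - 195, 64/5, 137/6,38,196, 541.42,871 ] 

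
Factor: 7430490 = 2^1 * 3^2 * 5^1 * 82561^1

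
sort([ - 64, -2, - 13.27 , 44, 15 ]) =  [-64, - 13.27, - 2,15,44 ]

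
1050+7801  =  8851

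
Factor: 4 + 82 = 2^1*43^1=86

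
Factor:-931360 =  - 2^5*5^1*5821^1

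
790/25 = 158/5 = 31.60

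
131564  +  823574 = 955138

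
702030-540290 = 161740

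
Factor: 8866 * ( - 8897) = -2^1*7^1 *11^1 * 13^1*31^2*41^1=-78880802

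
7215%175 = 40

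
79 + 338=417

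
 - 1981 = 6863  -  8844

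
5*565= 2825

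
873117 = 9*97013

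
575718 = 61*9438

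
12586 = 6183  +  6403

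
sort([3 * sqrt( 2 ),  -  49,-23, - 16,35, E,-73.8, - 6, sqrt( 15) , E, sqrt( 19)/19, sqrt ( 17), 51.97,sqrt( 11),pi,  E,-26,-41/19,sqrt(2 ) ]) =[ - 73.8,-49, - 26,-23 ,-16,-6, - 41/19, sqrt(19)/19 , sqrt( 2 ), E, E,E,pi, sqrt(11 ), sqrt (15), sqrt( 17),3 * sqrt( 2 ), 35, 51.97] 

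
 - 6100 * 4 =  - 24400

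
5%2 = 1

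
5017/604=5017/604 = 8.31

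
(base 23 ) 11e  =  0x236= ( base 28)K6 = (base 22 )13G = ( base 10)566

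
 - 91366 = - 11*8306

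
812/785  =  812/785= 1.03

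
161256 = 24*6719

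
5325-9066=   - 3741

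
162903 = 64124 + 98779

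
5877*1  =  5877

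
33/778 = 33/778=0.04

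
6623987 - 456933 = 6167054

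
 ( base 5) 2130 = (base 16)122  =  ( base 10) 290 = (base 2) 100100010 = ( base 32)92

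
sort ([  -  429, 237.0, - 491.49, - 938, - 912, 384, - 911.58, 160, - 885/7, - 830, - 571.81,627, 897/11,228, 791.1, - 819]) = [ - 938, - 912, -911.58,-830, - 819, - 571.81, - 491.49,-429, - 885/7, 897/11, 160,228, 237.0,384, 627,791.1]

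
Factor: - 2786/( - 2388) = 7/6=2^(-1)*3^(  -  1)*7^1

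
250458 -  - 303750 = 554208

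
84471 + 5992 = 90463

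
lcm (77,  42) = 462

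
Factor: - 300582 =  - 2^1 *3^2* 16699^1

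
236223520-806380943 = -570157423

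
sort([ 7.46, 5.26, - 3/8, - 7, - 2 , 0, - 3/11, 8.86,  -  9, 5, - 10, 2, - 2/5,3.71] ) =[ - 10, - 9, - 7, - 2, - 2/5,  -  3/8  , - 3/11, 0, 2, 3.71,5,  5.26, 7.46,8.86 ] 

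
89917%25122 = 14551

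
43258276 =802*53938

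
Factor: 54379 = 13^1*47^1*89^1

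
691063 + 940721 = 1631784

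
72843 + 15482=88325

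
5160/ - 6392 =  - 645/799 = -  0.81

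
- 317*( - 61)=19337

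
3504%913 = 765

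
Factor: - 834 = -2^1*3^1 * 139^1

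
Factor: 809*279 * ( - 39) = - 8802729  =  - 3^3 * 13^1* 31^1*809^1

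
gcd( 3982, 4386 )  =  2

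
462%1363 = 462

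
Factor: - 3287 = - 19^1*  173^1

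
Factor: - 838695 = -3^1*5^1 *11^1*  13^1*17^1  *23^1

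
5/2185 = 1/437 =0.00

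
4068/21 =193 + 5/7 = 193.71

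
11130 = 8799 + 2331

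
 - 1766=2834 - 4600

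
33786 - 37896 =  - 4110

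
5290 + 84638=89928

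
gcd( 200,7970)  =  10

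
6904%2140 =484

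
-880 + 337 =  - 543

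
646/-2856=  - 1 +65/84  =  -0.23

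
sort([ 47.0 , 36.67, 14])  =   [ 14, 36.67,47.0 ] 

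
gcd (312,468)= 156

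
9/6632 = 9/6632 = 0.00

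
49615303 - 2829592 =46785711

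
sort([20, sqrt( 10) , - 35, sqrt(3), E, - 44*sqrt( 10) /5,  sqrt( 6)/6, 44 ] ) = [ - 35,- 44*sqrt( 10 )/5 , sqrt( 6 ) /6, sqrt( 3),E,sqrt( 10), 20,44]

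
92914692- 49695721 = 43218971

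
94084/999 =94+178/999 = 94.18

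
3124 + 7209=10333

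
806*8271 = 6666426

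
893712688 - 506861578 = 386851110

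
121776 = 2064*59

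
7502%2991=1520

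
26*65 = 1690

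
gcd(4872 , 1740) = 348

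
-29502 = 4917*( - 6 )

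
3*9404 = 28212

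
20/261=20/261 = 0.08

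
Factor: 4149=3^2*461^1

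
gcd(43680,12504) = 24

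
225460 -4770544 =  - 4545084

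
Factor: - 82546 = - 2^1*149^1*277^1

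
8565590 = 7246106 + 1319484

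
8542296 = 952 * 8973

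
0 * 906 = 0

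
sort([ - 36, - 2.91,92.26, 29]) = [ - 36, -2.91, 29, 92.26]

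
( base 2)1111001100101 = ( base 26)BD7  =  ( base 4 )1321211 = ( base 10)7781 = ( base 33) 74Q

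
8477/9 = 941 + 8/9 = 941.89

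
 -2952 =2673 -5625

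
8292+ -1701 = 6591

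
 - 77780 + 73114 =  - 4666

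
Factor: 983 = 983^1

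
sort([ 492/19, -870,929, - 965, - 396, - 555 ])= [ - 965, - 870, - 555, - 396, 492/19,929]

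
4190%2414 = 1776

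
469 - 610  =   - 141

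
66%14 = 10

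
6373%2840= 693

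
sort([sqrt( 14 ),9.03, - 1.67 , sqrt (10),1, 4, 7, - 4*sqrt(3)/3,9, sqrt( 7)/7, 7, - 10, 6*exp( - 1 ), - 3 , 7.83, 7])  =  [-10, - 3, - 4*sqrt( 3)/3, - 1.67, sqrt( 7 )/7, 1, 6*exp( - 1), sqrt ( 10), sqrt(14), 4, 7, 7, 7, 7.83 , 9, 9.03]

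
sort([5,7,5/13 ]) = [5/13,5, 7]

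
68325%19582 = 9579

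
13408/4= 3352=3352.00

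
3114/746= 1557/373 = 4.17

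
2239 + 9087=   11326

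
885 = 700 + 185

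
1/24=1/24 = 0.04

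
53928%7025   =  4753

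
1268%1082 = 186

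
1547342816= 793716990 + 753625826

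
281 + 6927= 7208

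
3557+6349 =9906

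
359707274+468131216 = 827838490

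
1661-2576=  - 915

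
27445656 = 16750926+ 10694730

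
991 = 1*991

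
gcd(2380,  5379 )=1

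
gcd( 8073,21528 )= 2691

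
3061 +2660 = 5721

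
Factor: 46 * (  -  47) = -2^1*23^1*47^1 = -  2162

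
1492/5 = 1492/5 = 298.40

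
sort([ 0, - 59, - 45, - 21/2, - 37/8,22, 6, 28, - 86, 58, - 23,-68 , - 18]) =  [ - 86, - 68, - 59, - 45 , - 23 , - 18,-21/2, - 37/8, 0 , 6,22, 28,58 ]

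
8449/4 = 2112 + 1/4 =2112.25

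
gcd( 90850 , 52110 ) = 10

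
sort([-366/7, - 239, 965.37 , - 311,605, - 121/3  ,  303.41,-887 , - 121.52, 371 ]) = [ - 887, -311, - 239, - 121.52, - 366/7,- 121/3, 303.41, 371,  605, 965.37]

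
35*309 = 10815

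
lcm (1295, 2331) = 11655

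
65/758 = 65/758= 0.09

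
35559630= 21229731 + 14329899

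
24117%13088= 11029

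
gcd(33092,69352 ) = 4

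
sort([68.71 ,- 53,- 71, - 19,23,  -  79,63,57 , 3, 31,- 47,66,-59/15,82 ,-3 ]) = [ -79, - 71,-53, - 47,-19, - 59/15, - 3, 3,23,31, 57,63,66 , 68.71,82 ] 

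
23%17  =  6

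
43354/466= 93+8/233  =  93.03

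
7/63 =1/9=0.11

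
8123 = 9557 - 1434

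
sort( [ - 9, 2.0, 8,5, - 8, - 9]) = [ - 9, - 9, - 8,2.0, 5, 8 ] 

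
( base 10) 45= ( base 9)50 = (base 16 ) 2D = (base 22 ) 21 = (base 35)1A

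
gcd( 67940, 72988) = 4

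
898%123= 37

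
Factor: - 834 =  -2^1*3^1*139^1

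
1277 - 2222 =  - 945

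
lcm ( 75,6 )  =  150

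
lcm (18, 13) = 234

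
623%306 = 11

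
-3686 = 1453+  - 5139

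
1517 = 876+641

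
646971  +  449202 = 1096173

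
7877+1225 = 9102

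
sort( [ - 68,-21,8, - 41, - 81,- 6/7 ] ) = [ - 81,-68, - 41, - 21, - 6/7,  8] 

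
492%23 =9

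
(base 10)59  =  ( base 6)135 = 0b111011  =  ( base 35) 1o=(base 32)1R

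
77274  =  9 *8586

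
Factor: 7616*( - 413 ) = -2^6*7^2*17^1 * 59^1  =  - 3145408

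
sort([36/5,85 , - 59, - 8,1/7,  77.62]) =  [ - 59, - 8, 1/7, 36/5, 77.62, 85 ]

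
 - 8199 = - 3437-4762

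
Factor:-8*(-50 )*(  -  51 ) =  - 2^4*3^1*5^2*17^1 = - 20400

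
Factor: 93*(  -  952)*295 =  - 26118120 = - 2^3*3^1*5^1*7^1*17^1*31^1*59^1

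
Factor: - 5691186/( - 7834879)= 2^1*3^2*13^( - 1)*727^(-1) * 829^ ( - 1 )*316177^1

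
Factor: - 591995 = -5^1*118399^1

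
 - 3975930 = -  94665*42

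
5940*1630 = 9682200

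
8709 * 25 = 217725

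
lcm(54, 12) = 108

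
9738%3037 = 627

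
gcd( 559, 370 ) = 1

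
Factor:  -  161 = -7^1*23^1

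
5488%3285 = 2203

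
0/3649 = 0 = 0.00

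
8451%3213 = 2025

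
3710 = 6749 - 3039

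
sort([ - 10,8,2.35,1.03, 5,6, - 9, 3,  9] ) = [ - 10, - 9,1.03,2.35,3,5, 6,8, 9]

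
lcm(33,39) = 429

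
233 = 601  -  368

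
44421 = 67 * 663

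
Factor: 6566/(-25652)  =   - 2^( - 1)* 7^2 * 11^( - 2 )*53^(-1)*67^1= - 3283/12826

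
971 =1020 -49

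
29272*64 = 1873408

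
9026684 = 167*54052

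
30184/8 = 3773 = 3773.00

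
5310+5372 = 10682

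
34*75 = 2550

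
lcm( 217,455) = 14105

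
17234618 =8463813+8770805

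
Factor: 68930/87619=2^1*5^1*7^( - 1)* 61^1 * 113^1 *12517^(  -  1 ) 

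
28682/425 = 67 + 207/425 = 67.49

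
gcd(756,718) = 2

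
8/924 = 2/231 = 0.01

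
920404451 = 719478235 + 200926216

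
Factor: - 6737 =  - 6737^1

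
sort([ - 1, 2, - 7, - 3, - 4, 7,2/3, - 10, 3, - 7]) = [ - 10, - 7, - 7,- 4, - 3, - 1,2/3, 2,3, 7] 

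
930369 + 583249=1513618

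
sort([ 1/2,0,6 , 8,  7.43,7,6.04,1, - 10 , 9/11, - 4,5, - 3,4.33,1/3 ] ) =[-10,-4, - 3,  0,1/3, 1/2, 9/11,1,4.33,5, 6, 6.04,7, 7.43,8 ] 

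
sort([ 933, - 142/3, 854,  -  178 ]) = [ - 178, - 142/3,854 , 933]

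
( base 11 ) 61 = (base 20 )37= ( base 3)2111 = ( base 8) 103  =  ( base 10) 67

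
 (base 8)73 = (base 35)1o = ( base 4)323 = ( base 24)2b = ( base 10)59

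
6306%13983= 6306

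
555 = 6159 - 5604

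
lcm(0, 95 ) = 0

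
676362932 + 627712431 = 1304075363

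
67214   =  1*67214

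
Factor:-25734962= - 2^1*11^1*41^1*103^1*277^1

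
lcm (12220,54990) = 109980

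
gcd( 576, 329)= 1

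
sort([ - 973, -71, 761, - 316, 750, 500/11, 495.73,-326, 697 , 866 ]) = [-973, - 326,- 316,-71 , 500/11, 495.73,697, 750, 761, 866 ]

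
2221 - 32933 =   -  30712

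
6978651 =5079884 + 1898767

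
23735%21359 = 2376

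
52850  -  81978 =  - 29128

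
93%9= 3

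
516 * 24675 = 12732300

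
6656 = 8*832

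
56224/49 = 8032/7 = 1147.43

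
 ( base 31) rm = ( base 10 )859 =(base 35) oj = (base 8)1533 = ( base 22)1H1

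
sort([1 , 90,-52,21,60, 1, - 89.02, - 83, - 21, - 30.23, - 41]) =[ - 89.02,  -  83, - 52,  -  41, - 30.23,  -  21, 1, 1, 21,60 , 90 ]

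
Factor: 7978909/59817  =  3^( - 1) * 71^1*109^1 * 127^(-1 )*157^( - 1 ) * 1031^1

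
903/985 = 903/985 = 0.92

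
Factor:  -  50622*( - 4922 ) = 2^2*3^1*11^1*13^1*23^1 * 59^1*107^1 = 249161484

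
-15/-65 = 3/13 = 0.23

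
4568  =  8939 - 4371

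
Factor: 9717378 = 2^1*3^1*11^1 *29^1* 5077^1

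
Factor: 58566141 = 3^2 * 1549^1  *  4201^1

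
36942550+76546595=113489145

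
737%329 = 79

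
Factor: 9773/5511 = 3^( - 1)*11^ ( - 1 ) *29^1*  167^( - 1)*337^1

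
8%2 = 0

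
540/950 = 54/95= 0.57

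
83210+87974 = 171184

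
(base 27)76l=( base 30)5q6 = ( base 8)12246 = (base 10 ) 5286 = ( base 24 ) 946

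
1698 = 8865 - 7167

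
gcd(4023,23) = 1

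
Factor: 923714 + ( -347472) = 2^1*23^1*12527^1 = 576242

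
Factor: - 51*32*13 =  - 2^5*3^1 * 13^1 * 17^1 = -21216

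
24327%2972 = 551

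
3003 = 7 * 429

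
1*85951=85951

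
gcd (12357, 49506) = 3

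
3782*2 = 7564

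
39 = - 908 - - 947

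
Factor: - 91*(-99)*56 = 504504  =  2^3*3^2 * 7^2*11^1*13^1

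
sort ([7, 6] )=[6, 7 ] 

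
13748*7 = 96236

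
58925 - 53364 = 5561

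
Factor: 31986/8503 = 2^1*3^2*11^(-1 )*773^( - 1 ) * 1777^1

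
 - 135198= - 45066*3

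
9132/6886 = 4566/3443 = 1.33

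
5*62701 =313505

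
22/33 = 2/3 = 0.67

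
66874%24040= 18794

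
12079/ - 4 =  - 12079/4  =  - 3019.75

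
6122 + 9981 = 16103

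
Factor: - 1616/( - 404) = 2^2 =4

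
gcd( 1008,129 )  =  3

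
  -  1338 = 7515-8853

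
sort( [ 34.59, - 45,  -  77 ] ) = [ -77, - 45, 34.59 ] 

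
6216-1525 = 4691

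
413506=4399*94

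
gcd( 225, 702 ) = 9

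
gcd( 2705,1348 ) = 1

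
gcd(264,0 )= 264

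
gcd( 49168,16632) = 56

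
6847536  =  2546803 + 4300733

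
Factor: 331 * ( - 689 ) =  - 228059 = - 13^1 * 53^1 * 331^1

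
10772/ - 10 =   -  5386/5 = - 1077.20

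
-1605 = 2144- 3749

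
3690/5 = 738  =  738.00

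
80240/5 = 16048 = 16048.00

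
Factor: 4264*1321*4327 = 24372883288  =  2^3*13^1*41^1*1321^1 *4327^1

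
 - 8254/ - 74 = 4127/37  =  111.54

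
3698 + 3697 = 7395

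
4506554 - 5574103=-1067549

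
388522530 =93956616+294565914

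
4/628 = 1/157 = 0.01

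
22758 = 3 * 7586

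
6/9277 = 6/9277 = 0.00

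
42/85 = 42/85 =0.49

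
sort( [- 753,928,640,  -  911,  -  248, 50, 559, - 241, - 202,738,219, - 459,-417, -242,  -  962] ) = [-962,-911,-753,-459,  -  417, - 248,  -  242, - 241, - 202,50,219,559,  640, 738,928]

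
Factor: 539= 7^2*11^1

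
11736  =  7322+4414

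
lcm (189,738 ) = 15498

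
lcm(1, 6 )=6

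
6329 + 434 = 6763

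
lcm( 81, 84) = 2268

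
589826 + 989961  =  1579787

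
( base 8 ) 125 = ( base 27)34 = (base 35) 2f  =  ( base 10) 85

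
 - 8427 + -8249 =- 16676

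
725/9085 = 145/1817 = 0.08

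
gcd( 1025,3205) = 5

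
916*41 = 37556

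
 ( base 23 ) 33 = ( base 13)57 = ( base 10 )72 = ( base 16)48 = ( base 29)2e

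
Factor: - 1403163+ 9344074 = 7940911 =11^1*23^1*31387^1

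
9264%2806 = 846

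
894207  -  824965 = 69242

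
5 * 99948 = 499740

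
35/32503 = 35/32503  =  0.00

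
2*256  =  512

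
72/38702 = 36/19351 = 0.00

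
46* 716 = 32936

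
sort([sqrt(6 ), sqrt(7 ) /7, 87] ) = [sqrt(7) /7,sqrt(6 ), 87] 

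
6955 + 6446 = 13401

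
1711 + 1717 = 3428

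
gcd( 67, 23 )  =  1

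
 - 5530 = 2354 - 7884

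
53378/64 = 26689/32 = 834.03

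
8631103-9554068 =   -  922965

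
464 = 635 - 171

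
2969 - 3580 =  - 611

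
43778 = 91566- 47788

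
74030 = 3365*22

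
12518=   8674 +3844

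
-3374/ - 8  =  421 +3/4 =421.75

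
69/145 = 69/145 = 0.48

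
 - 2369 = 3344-5713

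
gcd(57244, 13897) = 1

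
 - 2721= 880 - 3601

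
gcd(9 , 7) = 1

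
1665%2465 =1665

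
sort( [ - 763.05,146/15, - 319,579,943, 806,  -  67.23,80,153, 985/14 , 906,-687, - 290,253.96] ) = [ - 763.05, - 687, - 319, - 290, - 67.23,146/15, 985/14,80,153, 253.96 , 579,806 , 906, 943]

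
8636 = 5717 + 2919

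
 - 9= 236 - 245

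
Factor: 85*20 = 2^2*5^2*17^1  =  1700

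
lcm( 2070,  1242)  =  6210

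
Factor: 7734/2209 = 2^1 * 3^1 * 47^ ( - 2) * 1289^1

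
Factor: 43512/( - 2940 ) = - 2^1*5^ (-1)*37^1 = - 74/5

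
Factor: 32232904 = 2^3*11^1*53^1*6911^1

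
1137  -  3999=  - 2862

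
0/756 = 0 =0.00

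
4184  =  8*523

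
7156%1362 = 346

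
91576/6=45788/3 = 15262.67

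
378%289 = 89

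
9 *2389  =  21501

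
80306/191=80306/191 = 420.45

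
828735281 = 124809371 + 703925910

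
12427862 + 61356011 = 73783873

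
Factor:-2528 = - 2^5 * 79^1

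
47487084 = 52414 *906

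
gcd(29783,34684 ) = 377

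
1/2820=1/2820 = 0.00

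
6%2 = 0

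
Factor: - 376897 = -376897^1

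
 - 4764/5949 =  - 1+395/1983 =- 0.80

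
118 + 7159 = 7277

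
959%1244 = 959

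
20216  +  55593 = 75809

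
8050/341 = 23 + 207/341 = 23.61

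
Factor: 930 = 2^1*3^1*5^1*31^1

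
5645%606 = 191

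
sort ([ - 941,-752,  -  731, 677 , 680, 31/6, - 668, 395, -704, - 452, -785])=[ -941 , - 785, - 752, - 731, - 704,  -  668, - 452,31/6,395, 677, 680 ] 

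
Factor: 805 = 5^1*7^1*23^1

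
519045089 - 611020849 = -91975760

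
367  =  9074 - 8707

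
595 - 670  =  -75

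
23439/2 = 23439/2 =11719.50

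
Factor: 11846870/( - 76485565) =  - 2369374/15297113 = -2^1 * 7^1*13^( - 1 )*169241^1*1176701^(-1 )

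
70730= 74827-4097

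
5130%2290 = 550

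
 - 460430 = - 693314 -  - 232884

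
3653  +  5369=9022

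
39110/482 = 81 + 34/241 = 81.14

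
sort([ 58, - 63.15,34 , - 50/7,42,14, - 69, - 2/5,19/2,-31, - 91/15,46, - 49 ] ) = [ - 69, - 63.15,  -  49, - 31,-50/7, - 91/15, - 2/5,19/2 , 14, 34,42,46,58]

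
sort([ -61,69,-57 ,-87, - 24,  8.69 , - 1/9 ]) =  [ - 87, - 61, - 57, - 24,  -  1/9, 8.69 , 69 ] 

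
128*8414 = 1076992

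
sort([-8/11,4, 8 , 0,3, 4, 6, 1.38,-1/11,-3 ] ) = [ - 3 , -8/11,-1/11, 0, 1.38, 3, 4, 4,6,8] 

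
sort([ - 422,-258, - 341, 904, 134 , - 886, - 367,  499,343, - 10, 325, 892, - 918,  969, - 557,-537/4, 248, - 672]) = [-918, - 886, - 672, - 557, - 422, - 367, - 341, -258, - 537/4, - 10,134,  248,325 , 343,499, 892, 904, 969] 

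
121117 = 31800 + 89317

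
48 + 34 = 82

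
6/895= 6/895= 0.01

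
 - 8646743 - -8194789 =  - 451954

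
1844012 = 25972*71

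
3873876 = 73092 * 53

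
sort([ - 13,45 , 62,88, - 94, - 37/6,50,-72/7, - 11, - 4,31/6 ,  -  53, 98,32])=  [ - 94, - 53,-13 ,-11,  -  72/7,-37/6,-4,31/6,32,  45, 50,62,88, 98 ] 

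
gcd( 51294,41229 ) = 3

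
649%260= 129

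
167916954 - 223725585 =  - 55808631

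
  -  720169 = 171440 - 891609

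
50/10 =5  =  5.00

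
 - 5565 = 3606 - 9171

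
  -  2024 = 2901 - 4925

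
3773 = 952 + 2821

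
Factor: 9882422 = 2^1*11^1*449201^1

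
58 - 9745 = - 9687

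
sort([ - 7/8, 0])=[ - 7/8, 0]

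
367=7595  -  7228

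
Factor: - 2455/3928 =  - 2^(- 3 )*5^1 = - 5/8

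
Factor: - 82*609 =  - 49938 = - 2^1*3^1*7^1*29^1 * 41^1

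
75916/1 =75916 = 75916.00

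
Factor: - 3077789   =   - 11^1*13^1*21523^1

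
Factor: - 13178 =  - 2^1*11^1*599^1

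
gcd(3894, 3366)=66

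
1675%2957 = 1675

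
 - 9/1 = -9 =-9.00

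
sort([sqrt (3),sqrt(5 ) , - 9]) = [ - 9,sqrt (3 ), sqrt(5 ) ]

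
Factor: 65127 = 3^1*17^1*1277^1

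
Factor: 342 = 2^1 *3^2*19^1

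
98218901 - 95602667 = 2616234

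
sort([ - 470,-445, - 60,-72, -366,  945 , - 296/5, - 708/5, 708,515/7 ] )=[ -470, - 445 ,  -  366 ,-708/5, - 72, - 60,-296/5, 515/7,708 , 945] 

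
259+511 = 770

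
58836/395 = 148+376/395 = 148.95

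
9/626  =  9/626 = 0.01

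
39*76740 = 2992860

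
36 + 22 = 58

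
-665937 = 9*( - 73993 )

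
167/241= 167/241=   0.69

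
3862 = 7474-3612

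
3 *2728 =8184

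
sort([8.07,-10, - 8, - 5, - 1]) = [ -10, - 8, - 5, - 1,8.07]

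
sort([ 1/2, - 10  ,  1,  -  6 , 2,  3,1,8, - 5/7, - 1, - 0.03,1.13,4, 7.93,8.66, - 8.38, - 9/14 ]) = [ - 10, - 8.38, - 6, - 1, - 5/7,-9/14 , - 0.03, 1/2, 1,1,1.13,2, 3,4,7.93,8, 8.66] 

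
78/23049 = 2/591 = 0.00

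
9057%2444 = 1725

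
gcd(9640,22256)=8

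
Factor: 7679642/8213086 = 7^( - 2 )*43^( - 1 ) *317^1*1949^ (  -  1) * 12113^1= 3839821/4106543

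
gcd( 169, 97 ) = 1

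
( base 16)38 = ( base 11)51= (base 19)2I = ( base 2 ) 111000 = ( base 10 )56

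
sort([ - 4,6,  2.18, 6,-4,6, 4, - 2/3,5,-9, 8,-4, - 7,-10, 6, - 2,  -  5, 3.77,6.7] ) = [ - 10, - 9, - 7,  -  5, - 4, - 4,- 4, - 2 ,-2/3, 2.18,3.77, 4, 5, 6, 6,  6, 6, 6.7, 8 ] 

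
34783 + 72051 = 106834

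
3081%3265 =3081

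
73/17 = 4 + 5/17 = 4.29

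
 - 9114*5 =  - 45570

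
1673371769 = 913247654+760124115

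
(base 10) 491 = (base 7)1301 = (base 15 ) 22b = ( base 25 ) JG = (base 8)753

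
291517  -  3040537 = - 2749020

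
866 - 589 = 277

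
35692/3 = 11897 + 1/3 =11897.33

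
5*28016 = 140080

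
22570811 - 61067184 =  - 38496373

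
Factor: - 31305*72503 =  - 3^1 * 5^1*2087^1*72503^1= - 2269706415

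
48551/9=5394 + 5/9= 5394.56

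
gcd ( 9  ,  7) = 1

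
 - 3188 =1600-4788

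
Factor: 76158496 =2^5*2379953^1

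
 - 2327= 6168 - 8495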